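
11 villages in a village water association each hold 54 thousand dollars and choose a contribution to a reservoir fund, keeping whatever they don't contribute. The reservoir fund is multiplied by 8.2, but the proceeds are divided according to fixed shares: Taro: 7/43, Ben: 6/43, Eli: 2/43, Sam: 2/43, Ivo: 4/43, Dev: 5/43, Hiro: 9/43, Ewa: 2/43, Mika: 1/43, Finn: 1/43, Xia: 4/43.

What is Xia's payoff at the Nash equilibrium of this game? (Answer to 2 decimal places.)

177.57 thousand dollars

A player with share s gets back 8.2·s per unit contributed, so full contribution is dominant for anyone with s > 1/8.2 = 0.1220 and zero contribution is dominant for anyone below.
Taro, Ben and Hiro clear that bar, contributing 54 each; the remaining 8 contribute 0. Total contributed: 162.
Xia keeps 54 and receives 8.2 × 162 × 4/43 = 123.57 from the reservoir fund, for a payoff of 177.57.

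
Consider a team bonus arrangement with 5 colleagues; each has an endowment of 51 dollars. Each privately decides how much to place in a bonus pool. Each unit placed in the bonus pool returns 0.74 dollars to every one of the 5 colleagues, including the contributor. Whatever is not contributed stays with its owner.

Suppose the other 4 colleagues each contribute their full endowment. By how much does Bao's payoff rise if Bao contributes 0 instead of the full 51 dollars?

Switching from a contribution of 51 to 0 lets Bao keep an extra 51 dollars, but lowers the bonus pool by 51, which costs Bao their own share of that drop: 0.74 × 51 = 37.74.
Net gain = 51 − 37.74 = 13.26. The private return per contributed unit (0.74) is below 1, so free-riding is indeed the best response regardless of what the others do.

13.26 dollars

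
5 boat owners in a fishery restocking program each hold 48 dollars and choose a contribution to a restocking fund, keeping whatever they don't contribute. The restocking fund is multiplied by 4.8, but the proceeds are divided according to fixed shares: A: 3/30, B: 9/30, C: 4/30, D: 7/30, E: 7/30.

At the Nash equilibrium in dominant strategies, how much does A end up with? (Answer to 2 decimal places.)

Each unit j contributes comes back to j as 4.8 × (j's share), so j prefers to contribute only if that share exceeds 1/4.8 = 0.2083; otherwise keeping the unit dominates.
B, D and E clear that bar, contributing 48 each; the remaining 2 contribute 0. Total contributed: 144.
A keeps 48 and receives 4.8 × 144 × 3/30 = 69.12 from the restocking fund, for a payoff of 117.12.

117.12 dollars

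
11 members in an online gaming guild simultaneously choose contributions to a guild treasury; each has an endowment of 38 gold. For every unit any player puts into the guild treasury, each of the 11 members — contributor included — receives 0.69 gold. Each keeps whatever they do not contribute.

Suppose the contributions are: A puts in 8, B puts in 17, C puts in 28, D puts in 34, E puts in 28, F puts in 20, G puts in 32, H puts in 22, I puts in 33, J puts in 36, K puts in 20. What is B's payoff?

Total contributed: 8 + 17 + 28 + 34 + 28 + 20 + 32 + 22 + 33 + 36 + 20 = 278.
Each receives 0.69 × 278 = 191.82 from the guild treasury.
B keeps 38 − 17 = 21, so B's payoff is 21 + 191.82 = 212.82.

212.82 gold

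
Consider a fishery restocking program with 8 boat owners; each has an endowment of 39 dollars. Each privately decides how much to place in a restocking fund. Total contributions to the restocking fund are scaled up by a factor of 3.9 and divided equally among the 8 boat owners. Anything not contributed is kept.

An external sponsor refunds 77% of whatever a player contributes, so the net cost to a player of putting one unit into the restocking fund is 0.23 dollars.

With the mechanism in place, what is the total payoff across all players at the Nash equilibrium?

The effective private return per unit is now (3.9/8) / 0.23 = 2.1196 > 1, so every player's dominant strategy flips to full contribution.
So the Nash equilibrium is full contribution by all 8; the group earns 8 × (39 × 0.77 + 3.9 × 39) = 1457.04.

1457.04 dollars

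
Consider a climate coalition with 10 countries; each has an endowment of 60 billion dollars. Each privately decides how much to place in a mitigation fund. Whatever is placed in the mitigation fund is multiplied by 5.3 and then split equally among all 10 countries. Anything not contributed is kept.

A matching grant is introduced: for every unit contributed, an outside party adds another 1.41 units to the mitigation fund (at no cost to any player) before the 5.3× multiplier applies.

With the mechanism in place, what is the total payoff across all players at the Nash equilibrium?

Under the mechanism each unit contributed yields 5.3 × 2.41 / 10 = 1.2773 back to its contributor per unit of net cost, which exceeds 1, making full contribution the dominant choice for everyone.
So the Nash equilibrium is full contribution by all 10; the group earns 5.3 × 2.41 × 600 = 7663.80.

7663.80 billion dollars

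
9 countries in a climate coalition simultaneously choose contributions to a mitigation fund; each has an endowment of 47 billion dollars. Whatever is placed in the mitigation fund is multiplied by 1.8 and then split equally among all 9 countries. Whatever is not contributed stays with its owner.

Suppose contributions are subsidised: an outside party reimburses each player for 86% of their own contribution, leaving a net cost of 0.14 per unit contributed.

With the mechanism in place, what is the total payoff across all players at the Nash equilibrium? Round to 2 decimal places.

Under the mechanism each unit contributed yields (1.8/9) / 0.14 = 1.4286 back to its contributor per unit of net cost, which exceeds 1, making full contribution the dominant choice for everyone.
At the Nash equilibrium everyone contributes 47. Group total payoff = 9 × (47 × 0.86 + 1.8 × 47) = 1125.18.

1125.18 billion dollars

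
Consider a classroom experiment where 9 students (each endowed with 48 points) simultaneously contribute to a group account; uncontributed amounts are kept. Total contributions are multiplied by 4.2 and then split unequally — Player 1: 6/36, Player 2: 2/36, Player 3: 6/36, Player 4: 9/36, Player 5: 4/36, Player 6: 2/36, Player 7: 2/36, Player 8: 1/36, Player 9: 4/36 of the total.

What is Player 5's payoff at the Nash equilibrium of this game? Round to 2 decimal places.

Player j's private return per contributed unit is 4.2 × (j's share). Contributing is weakly dominant for j when that share is at least 1/4.2 = 0.2381, and contributing 0 is dominant otherwise.
Only Player 4 (9/36) clears that bar, contributing 48; the remaining 8 contribute 0. Total contributed: 48.
Player 5 keeps 48 and receives 4.2 × 48 × 4/36 = 22.40 from the group account, for a payoff of 70.40.

70.40 points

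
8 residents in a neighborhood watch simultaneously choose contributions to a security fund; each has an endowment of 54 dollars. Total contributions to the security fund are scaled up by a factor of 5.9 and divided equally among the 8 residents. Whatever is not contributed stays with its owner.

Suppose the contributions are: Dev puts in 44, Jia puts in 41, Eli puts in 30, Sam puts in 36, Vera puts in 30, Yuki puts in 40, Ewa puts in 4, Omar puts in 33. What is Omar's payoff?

Total contributed: 44 + 41 + 30 + 36 + 30 + 40 + 4 + 33 = 258.
Each receives 5.9 × 258 / 8 = 190.28 from the security fund.
Omar keeps 54 − 33 = 21, so Omar's payoff is 21 + 190.28 = 211.28.

211.28 dollars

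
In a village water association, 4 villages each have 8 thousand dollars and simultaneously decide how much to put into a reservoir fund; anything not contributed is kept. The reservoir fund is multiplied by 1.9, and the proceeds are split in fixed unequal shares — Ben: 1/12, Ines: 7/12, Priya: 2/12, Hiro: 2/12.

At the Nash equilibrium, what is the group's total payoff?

A player with share s gets back 1.9·s per unit contributed, so full contribution is dominant for anyone with s > 1/1.9 = 0.5263 and zero contribution is dominant for anyone below.
Only Ines (7/12) clears that bar, contributing 8; the remaining 3 contribute 0. Total contributed: 8.
The reservoir fund pays out 1.9 × 8 = 15.20 in total (split across the unequal shares, but the aggregate is all that matters for the group sum).
The 3 free-riders keep 8 each, adding 24. Group total = 24 + 15.20 = 39.20.

39.20 thousand dollars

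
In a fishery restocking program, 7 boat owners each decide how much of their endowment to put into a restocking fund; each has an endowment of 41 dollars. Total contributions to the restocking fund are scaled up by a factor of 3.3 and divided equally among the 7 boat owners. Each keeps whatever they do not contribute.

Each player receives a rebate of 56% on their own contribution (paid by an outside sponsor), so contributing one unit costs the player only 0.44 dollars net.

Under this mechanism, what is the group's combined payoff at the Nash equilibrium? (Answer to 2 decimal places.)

1107.82 dollars

With the mechanism, a contributed unit returns (3.3/7) / 0.44 = 1.0714 per unit of net cost to the contributor — now above 1 — so contributing fully is weakly dominant for every player.
So the Nash equilibrium is full contribution by all 7; the group earns 7 × (41 × 0.56 + 3.3 × 41) = 1107.82.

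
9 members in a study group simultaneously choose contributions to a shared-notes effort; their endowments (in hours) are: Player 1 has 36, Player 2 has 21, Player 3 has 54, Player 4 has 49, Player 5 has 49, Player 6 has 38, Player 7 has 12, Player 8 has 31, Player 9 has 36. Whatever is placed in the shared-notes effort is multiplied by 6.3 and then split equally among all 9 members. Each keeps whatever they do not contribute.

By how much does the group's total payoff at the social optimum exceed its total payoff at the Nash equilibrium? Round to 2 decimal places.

1727.80 hours

The private return per contributed unit is 6.3/9 = 0.7000 < 1 for every player regardless of endowment, so the Nash equilibrium is zero contribution and the group total is Σ E_j = 36 + 21 + 54 + 49 + 49 + 38 + 12 + 31 + 36 = 326.
Each contributed unit returns 6.300 to the group, so the social optimum is full contribution by everyone: group total = 6.300 × 326 = 2053.80.
Efficiency loss = (6.300 − 1) × 326 = 1727.80.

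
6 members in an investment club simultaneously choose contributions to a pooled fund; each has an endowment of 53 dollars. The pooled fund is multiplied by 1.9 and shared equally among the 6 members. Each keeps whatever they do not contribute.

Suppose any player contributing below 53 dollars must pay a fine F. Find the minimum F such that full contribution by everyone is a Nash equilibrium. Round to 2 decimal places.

Given the others contribute fully, the best deviation is to contribute 0 (any partial contribution still incurs the fine and gives up units whose private return 0.3167 is below 1).
Deviating from 53 to 0 saves 53 dollars but forfeits the deviator's share of the drop in the pooled fund: 1.9/6 × 53 = 16.78.
So the deviation gain is 53 − 16.78 = 36.22, and the fine must be at least 36.22 dollars to wipe it out.

36.22 dollars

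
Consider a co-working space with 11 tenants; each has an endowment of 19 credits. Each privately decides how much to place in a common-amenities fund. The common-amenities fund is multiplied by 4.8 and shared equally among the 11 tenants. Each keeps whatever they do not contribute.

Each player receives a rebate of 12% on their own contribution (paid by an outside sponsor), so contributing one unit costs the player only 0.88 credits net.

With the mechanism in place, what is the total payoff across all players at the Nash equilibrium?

209.00 credits

With the mechanism, a contributed unit returns (4.8/11) / 0.88 = 0.4959 per unit of net cost — still below 1 — so contributing 0 remains dominant for every player.
At the Nash equilibrium no one contributes; group total payoff = 11 × 19 = 209.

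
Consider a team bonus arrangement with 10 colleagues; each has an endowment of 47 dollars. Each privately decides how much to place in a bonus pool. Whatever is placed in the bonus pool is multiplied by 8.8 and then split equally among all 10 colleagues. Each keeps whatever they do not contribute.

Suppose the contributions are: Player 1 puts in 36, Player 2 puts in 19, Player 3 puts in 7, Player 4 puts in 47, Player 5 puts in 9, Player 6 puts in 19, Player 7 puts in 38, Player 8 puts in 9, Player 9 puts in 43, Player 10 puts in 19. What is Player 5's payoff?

254.48 dollars

Total contributed: 36 + 19 + 7 + 47 + 9 + 19 + 38 + 9 + 43 + 19 = 246.
Each receives 8.8 × 246 / 10 = 216.48 from the bonus pool.
Player 5 keeps 47 − 9 = 38, so Player 5's payoff is 38 + 216.48 = 254.48.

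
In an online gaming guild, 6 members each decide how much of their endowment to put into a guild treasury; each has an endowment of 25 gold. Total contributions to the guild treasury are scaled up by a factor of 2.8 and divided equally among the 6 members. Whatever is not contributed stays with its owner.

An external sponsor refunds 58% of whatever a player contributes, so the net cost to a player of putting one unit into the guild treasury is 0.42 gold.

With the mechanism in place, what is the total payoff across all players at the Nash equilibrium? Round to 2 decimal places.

507.00 gold

With the mechanism, a contributed unit returns (2.8/6) / 0.42 = 1.1111 per unit of net cost to the contributor — now above 1 — so contributing fully is weakly dominant for every player.
So the Nash equilibrium is full contribution by all 6; the group earns 6 × (25 × 0.58 + 2.8 × 25) = 507.00.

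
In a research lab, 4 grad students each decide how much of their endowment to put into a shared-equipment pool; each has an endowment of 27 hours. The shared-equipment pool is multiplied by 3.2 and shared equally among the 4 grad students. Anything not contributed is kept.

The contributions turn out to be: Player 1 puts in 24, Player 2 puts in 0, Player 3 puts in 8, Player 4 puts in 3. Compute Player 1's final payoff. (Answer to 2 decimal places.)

31.00 hours

Total contributed: 24 + 0 + 8 + 3 = 35.
Each receives 3.2 × 35 / 4 = 28.00 from the shared-equipment pool.
Player 1 keeps 27 − 24 = 3, so Player 1's payoff is 3 + 28.00 = 31.00.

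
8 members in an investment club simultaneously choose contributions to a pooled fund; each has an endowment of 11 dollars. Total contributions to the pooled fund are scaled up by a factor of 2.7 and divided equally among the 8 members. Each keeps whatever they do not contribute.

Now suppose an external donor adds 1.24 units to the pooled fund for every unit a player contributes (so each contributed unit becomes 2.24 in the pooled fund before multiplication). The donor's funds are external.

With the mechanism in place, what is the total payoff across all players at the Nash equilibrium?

88.00 dollars

With the mechanism, a contributed unit returns 2.7 × 2.24 / 8 = 0.7560 per unit of net cost — still below 1 — so contributing 0 remains dominant for every player.
At the Nash equilibrium no one contributes; group total payoff = 8 × 11 = 88.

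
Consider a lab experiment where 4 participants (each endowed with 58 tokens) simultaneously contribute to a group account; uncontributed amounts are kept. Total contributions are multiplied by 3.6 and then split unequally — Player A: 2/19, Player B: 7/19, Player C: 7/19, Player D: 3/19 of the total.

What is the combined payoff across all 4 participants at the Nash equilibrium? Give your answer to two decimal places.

533.60 tokens

Each unit j contributes comes back to j as 3.6 × (j's share), so j prefers to contribute only if that share exceeds 1/3.6 = 0.2778; otherwise keeping the unit dominates.
The shares above 0.2778 belong to Player B and Player C, contributing 58 each; the remaining 2 contribute 0. Total contributed: 116.
The group account pays out 3.6 × 116 = 417.60 in total (split across the unequal shares, but the aggregate is all that matters for the group sum).
The 2 free-riders keep 58 each, adding 116. Group total = 116 + 417.60 = 533.60.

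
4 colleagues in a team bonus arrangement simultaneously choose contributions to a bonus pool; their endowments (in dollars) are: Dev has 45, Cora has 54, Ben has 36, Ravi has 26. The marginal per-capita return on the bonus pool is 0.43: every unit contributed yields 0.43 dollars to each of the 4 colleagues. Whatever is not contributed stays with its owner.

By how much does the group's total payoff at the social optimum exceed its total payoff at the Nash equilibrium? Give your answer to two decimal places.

115.92 dollars

The private return per contributed unit is 0.43 < 1 for everyone, so the Nash equilibrium is zero contribution and the group total is Σ E_j = 45 + 54 + 36 + 26 = 161.
Each contributed unit returns 1.720 to the group, so the social optimum is full contribution by everyone: group total = 1.720 × 161 = 276.92.
Efficiency loss = (1.720 − 1) × 161 = 115.92.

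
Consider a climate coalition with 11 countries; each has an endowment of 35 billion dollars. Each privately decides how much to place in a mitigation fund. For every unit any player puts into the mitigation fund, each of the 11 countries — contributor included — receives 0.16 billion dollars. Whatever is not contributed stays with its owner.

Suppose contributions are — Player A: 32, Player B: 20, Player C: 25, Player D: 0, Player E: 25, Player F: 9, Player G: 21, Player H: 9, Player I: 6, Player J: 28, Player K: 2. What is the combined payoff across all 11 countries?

Total contributed: 32 + 20 + 25 + 0 + 25 + 9 + 21 + 9 + 6 + 28 + 2 = 177; total kept: 11 × 35 − 177 = 208.
The mitigation fund pays out 0.16 × 11 × 177 = 311.52 in aggregate.
Group total = 208 + 311.52 = 519.52.

519.52 billion dollars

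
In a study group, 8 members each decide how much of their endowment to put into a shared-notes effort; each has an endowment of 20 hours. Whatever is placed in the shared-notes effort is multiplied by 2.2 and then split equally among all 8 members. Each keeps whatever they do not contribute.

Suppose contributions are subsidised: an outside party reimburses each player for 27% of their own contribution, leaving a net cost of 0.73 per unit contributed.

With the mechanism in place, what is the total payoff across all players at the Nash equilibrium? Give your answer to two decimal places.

The effective private return is (2.2/8) / 0.73 = 0.3767, which is still under 1, so the mechanism doesn't change anyone's dominant strategy: zero contribution.
At the Nash equilibrium no one contributes; group total payoff = 8 × 20 = 160.

160.00 hours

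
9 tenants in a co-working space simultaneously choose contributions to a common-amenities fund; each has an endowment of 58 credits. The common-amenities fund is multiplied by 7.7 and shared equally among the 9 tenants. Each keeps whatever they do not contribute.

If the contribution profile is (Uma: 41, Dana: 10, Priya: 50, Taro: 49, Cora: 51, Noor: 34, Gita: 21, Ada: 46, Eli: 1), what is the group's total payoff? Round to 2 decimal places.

2552.10 credits

Total contributed: 41 + 10 + 50 + 49 + 51 + 34 + 21 + 46 + 1 = 303; total kept: 9 × 58 − 303 = 219.
The common-amenities fund pays out 7.7 × 303 = 2333.10 in aggregate.
Group total = 219 + 2333.10 = 2552.10.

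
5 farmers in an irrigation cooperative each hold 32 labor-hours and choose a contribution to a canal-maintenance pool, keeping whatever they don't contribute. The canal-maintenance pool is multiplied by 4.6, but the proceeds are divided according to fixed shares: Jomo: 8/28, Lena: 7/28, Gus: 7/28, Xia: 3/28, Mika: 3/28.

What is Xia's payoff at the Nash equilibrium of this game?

A player with share s gets back 4.6·s per unit contributed, so full contribution is dominant for anyone with s > 1/4.6 = 0.2174 and zero contribution is dominant for anyone below.
Jomo, Lena and Gus clear that bar, contributing 32 each; the remaining 2 contribute 0. Total contributed: 96.
Xia keeps 32 and receives 4.6 × 96 × 3/28 = 47.31 from the canal-maintenance pool, for a payoff of 79.31.

79.31 labor-hours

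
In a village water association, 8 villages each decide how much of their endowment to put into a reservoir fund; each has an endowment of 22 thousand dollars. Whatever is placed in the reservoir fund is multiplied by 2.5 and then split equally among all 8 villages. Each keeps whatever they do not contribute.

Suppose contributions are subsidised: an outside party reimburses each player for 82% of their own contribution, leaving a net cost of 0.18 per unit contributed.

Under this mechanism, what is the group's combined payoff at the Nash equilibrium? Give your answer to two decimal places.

584.32 thousand dollars

Under the mechanism each unit contributed yields (2.5/8) / 0.18 = 1.7361 back to its contributor per unit of net cost, which exceeds 1, making full contribution the dominant choice for everyone.
So the Nash equilibrium is full contribution by all 8; the group earns 8 × (22 × 0.82 + 2.5 × 22) = 584.32.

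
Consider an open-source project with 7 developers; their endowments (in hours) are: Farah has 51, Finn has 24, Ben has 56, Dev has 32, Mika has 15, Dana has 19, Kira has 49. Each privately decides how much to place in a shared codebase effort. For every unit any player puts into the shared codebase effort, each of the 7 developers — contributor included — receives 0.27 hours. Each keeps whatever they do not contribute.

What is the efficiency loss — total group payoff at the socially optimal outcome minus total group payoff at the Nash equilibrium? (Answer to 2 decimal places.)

The private return per contributed unit is 0.27 < 1 for everyone, so the Nash equilibrium is zero contribution and the group total is Σ E_j = 51 + 24 + 56 + 32 + 15 + 19 + 49 = 246.
Each contributed unit returns 1.890 to the group, so the social optimum is full contribution by everyone: group total = 1.890 × 246 = 464.94.
Efficiency loss = (1.890 − 1) × 246 = 218.94.

218.94 hours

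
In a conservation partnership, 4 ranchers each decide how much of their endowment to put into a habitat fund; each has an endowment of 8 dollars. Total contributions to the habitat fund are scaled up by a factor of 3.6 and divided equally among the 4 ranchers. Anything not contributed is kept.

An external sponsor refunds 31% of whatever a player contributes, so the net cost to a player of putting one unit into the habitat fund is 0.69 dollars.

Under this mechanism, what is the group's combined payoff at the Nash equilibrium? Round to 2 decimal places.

125.12 dollars

Under the mechanism each unit contributed yields (3.6/4) / 0.69 = 1.3043 back to its contributor per unit of net cost, which exceeds 1, making full contribution the dominant choice for everyone.
So the Nash equilibrium is full contribution by all 4; the group earns 4 × (8 × 0.31 + 3.6 × 8) = 125.12.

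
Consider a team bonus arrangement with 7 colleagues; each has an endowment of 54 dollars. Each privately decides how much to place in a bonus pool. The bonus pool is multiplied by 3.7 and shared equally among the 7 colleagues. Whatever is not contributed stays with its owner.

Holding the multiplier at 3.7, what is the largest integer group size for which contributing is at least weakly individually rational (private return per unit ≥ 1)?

Private return per unit is 3.7/(group size), which is ≥ 1 whenever the group size is ≤ 3.7.
The largest such integer is 3.

3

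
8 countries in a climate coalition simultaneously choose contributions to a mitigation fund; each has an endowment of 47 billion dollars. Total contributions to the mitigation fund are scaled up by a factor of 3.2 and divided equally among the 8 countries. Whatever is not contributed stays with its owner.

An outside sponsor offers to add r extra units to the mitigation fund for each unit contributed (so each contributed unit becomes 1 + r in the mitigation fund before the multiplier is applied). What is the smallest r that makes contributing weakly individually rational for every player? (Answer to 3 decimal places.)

With matching at rate r, one contributed unit becomes (1 + r) in the mitigation fund and returns 3.2 × (1 + r) / 8 to the contributor.
Setting this equal to 1: 1 + r = 8/3.2 = 2.5000.
So the minimum matching rate is r = 2.5000 − 1 = 1.500.

1.500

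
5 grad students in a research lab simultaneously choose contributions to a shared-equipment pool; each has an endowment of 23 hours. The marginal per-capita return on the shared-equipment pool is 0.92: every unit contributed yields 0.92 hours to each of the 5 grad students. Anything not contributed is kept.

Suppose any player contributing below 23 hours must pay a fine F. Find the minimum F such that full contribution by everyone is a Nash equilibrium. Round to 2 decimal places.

1.84 hours

Given the others contribute fully, the best deviation is to contribute 0 (any partial contribution still incurs the fine and gives up units whose private return 0.92 is below 1).
Deviating from 23 to 0 saves 23 hours but forfeits the deviator's share of the drop in the shared-equipment pool: 0.92 × 23 = 21.16.
So the deviation gain is 23 − 21.16 = 1.84, and the fine must be at least 1.84 hours to wipe it out.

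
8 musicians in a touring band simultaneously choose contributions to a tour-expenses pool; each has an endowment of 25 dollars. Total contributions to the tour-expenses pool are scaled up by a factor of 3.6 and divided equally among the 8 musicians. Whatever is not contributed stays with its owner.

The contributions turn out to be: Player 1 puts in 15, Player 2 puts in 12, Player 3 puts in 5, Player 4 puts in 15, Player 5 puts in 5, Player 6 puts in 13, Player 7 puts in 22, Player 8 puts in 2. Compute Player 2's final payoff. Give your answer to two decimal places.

53.05 dollars

Total contributed: 15 + 12 + 5 + 15 + 5 + 13 + 22 + 2 = 89.
Each receives 3.6 × 89 / 8 = 40.05 from the tour-expenses pool.
Player 2 keeps 25 − 12 = 13, so Player 2's payoff is 13 + 40.05 = 53.05.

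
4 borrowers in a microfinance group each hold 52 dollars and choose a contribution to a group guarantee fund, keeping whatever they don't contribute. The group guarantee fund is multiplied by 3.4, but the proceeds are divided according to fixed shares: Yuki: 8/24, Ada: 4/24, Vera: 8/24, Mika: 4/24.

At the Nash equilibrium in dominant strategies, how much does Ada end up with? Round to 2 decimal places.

For player j, contributing a unit is worthwhile iff 3.4 × (j's share) ≥ 1, i.e. iff j's share is at least 0.2941.
Yuki and Vera clear that bar, contributing 52 each; the remaining 2 contribute 0. Total contributed: 104.
Ada keeps 52 and receives 3.4 × 104 × 4/24 = 58.93 from the group guarantee fund, for a payoff of 110.93.

110.93 dollars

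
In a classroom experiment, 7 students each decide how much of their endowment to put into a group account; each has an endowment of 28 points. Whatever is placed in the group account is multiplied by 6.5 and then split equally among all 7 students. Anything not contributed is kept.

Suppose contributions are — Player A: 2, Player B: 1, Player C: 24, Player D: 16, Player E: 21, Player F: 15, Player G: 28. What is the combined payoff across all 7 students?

784.50 points

Total contributed: 2 + 1 + 24 + 16 + 21 + 15 + 28 = 107; total kept: 7 × 28 − 107 = 89.
The group account pays out 6.5 × 107 = 695.50 in aggregate.
Group total = 89 + 695.50 = 784.50.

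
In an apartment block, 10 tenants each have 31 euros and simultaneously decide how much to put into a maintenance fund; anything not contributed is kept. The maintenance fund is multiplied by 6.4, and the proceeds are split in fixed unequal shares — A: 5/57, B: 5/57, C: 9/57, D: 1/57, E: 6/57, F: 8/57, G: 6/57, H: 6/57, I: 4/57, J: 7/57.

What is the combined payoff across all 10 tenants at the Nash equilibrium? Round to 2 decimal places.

477.40 euros

For player j, contributing a unit is worthwhile iff 6.4 × (j's share) ≥ 1, i.e. iff j's share is at least 0.1563.
C alone (share 9/57) is above the threshold, contributing 31; the remaining 9 contribute 0. Total contributed: 31.
The maintenance fund pays out 6.4 × 31 = 198.40 in total (split across the unequal shares, but the aggregate is all that matters for the group sum).
The 9 free-riders keep 31 each, adding 279. Group total = 279 + 198.40 = 477.40.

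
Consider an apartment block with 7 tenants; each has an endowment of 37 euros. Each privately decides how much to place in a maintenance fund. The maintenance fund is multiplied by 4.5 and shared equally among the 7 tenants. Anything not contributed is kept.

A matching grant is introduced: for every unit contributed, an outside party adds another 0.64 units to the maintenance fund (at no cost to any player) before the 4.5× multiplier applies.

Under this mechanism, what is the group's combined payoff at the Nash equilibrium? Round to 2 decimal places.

1911.42 euros

With the mechanism, a contributed unit returns 4.5 × 1.64 / 7 = 1.0543 per unit of net cost to the contributor — now above 1 — so contributing fully is weakly dominant for every player.
At the Nash equilibrium everyone contributes 37. Group total payoff = 4.5 × 1.64 × 259 = 1911.42.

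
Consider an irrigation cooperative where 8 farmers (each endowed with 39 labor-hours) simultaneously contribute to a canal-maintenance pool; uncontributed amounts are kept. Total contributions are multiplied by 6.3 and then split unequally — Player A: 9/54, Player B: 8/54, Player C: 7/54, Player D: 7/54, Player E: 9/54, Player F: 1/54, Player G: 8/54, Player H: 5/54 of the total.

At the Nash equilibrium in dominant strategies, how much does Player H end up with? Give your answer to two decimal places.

Each unit j contributes comes back to j as 6.3 × (j's share), so j prefers to contribute only if that share exceeds 1/6.3 = 0.1587; otherwise keeping the unit dominates.
Player A and Player E are above the threshold, contributing 39 each; the remaining 6 contribute 0. Total contributed: 78.
Player H keeps 39 and receives 6.3 × 78 × 5/54 = 45.50 from the canal-maintenance pool, for a payoff of 84.50.

84.50 labor-hours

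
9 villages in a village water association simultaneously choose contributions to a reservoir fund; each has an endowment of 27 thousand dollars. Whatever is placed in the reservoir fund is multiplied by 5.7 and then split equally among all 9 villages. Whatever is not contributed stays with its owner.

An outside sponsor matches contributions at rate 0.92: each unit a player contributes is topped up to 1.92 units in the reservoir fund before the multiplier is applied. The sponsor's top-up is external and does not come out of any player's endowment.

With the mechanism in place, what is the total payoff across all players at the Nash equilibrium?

2659.39 thousand dollars

With the mechanism, a contributed unit returns 5.7 × 1.92 / 9 = 1.2160 per unit of net cost to the contributor — now above 1 — so contributing fully is weakly dominant for every player.
At the Nash equilibrium everyone contributes 27. Group total payoff = 5.7 × 1.92 × 243 = 2659.39.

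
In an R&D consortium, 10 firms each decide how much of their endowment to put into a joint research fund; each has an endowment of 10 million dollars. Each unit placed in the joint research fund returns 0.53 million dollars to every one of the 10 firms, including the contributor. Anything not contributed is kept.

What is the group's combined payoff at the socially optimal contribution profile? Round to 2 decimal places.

Each contributed unit returns 5.300 to the group as a whole (0.53 to each of 10 players), which exceeds 1, so the social optimum is full contribution: group total = 5.300 × 100 = 530.00.

530.00 million dollars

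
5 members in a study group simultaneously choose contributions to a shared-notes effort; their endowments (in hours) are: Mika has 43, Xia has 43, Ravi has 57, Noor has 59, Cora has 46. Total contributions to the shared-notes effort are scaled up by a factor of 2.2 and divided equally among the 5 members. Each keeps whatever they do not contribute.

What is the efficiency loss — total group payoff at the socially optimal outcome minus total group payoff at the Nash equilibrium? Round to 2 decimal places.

297.60 hours

The private return per contributed unit is 2.2/5 = 0.4400 < 1 for every player regardless of endowment, so the Nash equilibrium is zero contribution and the group total is Σ E_j = 43 + 43 + 57 + 59 + 46 = 248.
Each contributed unit returns 2.200 to the group, so the social optimum is full contribution by everyone: group total = 2.200 × 248 = 545.60.
Efficiency loss = (2.200 − 1) × 248 = 297.60.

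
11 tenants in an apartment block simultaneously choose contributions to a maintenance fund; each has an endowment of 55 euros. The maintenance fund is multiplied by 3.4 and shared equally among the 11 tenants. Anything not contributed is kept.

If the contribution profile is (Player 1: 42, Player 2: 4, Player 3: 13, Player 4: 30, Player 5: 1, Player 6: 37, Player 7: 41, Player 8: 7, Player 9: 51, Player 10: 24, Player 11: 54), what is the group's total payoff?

Total contributed: 42 + 4 + 13 + 30 + 1 + 37 + 41 + 7 + 51 + 24 + 54 = 304; total kept: 11 × 55 − 304 = 301.
The maintenance fund pays out 3.4 × 304 = 1033.60 in aggregate.
Group total = 301 + 1033.60 = 1334.60.

1334.60 euros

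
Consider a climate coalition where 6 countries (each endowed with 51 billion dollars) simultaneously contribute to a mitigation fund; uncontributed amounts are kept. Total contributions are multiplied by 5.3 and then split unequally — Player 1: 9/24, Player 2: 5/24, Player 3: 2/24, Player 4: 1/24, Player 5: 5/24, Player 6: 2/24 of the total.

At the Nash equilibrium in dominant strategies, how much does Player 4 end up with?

84.79 billion dollars

A player with share s gets back 5.3·s per unit contributed, so full contribution is dominant for anyone with s > 1/5.3 = 0.1887 and zero contribution is dominant for anyone below.
Player 1, Player 2 and Player 5 clear that bar, contributing 51 each; the remaining 3 contribute 0. Total contributed: 153.
Player 4 keeps 51 and receives 5.3 × 153 × 1/24 = 33.79 from the mitigation fund, for a payoff of 84.79.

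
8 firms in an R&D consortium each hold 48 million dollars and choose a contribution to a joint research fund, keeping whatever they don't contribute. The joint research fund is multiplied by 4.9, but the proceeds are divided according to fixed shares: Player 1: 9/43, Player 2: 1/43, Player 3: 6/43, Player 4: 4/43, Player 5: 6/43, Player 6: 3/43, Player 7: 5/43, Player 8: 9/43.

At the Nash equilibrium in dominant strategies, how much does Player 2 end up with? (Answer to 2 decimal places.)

For player j, contributing a unit is worthwhile iff 4.9 × (j's share) ≥ 1, i.e. iff j's share is at least 0.2041.
Player 1 and Player 8 clear that bar, contributing 48 each; the remaining 6 contribute 0. Total contributed: 96.
Player 2 keeps 48 and receives 4.9 × 96 × 1/43 = 10.94 from the joint research fund, for a payoff of 58.94.

58.94 million dollars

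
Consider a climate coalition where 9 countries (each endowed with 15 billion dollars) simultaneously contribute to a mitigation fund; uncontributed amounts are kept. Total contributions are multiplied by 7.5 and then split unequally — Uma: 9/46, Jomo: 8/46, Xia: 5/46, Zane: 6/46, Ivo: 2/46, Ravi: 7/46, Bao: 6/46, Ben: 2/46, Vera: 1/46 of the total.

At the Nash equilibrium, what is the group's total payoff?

Each unit j contributes comes back to j as 7.5 × (j's share), so j prefers to contribute only if that share exceeds 1/7.5 = 0.1333; otherwise keeping the unit dominates.
Uma, Jomo and Ravi are above the threshold, contributing 15 each; the remaining 6 contribute 0. Total contributed: 45.
The mitigation fund pays out 7.5 × 45 = 337.50 in total (split across the unequal shares, but the aggregate is all that matters for the group sum).
The 6 free-riders keep 15 each, adding 90. Group total = 90 + 337.50 = 427.50.

427.50 billion dollars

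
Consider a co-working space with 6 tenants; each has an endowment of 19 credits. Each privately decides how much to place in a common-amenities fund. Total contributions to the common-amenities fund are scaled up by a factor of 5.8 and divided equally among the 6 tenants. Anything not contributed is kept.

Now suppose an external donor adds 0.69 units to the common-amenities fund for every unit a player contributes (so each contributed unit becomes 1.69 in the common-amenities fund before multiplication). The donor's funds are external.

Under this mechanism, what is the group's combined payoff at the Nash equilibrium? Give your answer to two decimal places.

The effective private return per unit is now 5.8 × 1.69 / 6 = 1.6337 > 1, so every player's dominant strategy flips to full contribution.
At the Nash equilibrium everyone contributes 19. Group total payoff = 5.8 × 1.69 × 114 = 1117.43.

1117.43 credits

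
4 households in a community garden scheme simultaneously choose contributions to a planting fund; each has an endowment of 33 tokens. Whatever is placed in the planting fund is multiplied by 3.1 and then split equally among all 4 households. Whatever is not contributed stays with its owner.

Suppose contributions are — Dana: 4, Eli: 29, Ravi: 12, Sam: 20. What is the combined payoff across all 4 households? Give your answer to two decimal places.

268.50 tokens

Total contributed: 4 + 29 + 12 + 20 = 65; total kept: 4 × 33 − 65 = 67.
The planting fund pays out 3.1 × 65 = 201.50 in aggregate.
Group total = 67 + 201.50 = 268.50.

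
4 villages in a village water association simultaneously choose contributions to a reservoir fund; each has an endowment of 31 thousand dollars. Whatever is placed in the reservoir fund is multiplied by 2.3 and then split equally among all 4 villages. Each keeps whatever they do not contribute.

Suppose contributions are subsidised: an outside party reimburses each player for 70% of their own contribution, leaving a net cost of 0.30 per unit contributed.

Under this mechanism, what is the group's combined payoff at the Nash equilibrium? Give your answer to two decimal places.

372.00 thousand dollars

With the mechanism, a contributed unit returns (2.3/4) / 0.30 = 1.9167 per unit of net cost to the contributor — now above 1 — so contributing fully is weakly dominant for every player.
At the Nash equilibrium everyone contributes 31. Group total payoff = 4 × (31 × 0.70 + 2.3 × 31) = 372.00.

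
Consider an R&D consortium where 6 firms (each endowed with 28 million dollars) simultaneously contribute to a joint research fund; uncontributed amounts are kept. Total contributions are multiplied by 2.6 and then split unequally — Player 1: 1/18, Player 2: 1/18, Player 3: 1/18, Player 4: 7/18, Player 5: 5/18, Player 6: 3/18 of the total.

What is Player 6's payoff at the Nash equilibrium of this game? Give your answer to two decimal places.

Player j's private return per contributed unit is 2.6 × (j's share). Contributing is weakly dominant for j when that share is at least 1/2.6 = 0.3846, and contributing 0 is dominant otherwise.
Only Player 4 (7/18) clears that bar, contributing 28; the remaining 5 contribute 0. Total contributed: 28.
Player 6 keeps 28 and receives 2.6 × 28 × 3/18 = 12.13 from the joint research fund, for a payoff of 40.13.

40.13 million dollars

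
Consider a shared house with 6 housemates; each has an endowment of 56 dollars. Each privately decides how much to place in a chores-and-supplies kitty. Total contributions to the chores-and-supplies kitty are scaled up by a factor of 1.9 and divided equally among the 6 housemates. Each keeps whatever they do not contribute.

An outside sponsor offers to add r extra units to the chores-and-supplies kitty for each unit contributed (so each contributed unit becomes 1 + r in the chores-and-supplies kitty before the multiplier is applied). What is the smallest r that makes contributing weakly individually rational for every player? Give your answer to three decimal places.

With matching at rate r, one contributed unit becomes (1 + r) in the chores-and-supplies kitty and returns 1.9 × (1 + r) / 6 to the contributor.
Setting this equal to 1: 1 + r = 6/1.9 = 3.1579.
So the minimum matching rate is r = 3.1579 − 1 = 2.158.

2.158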